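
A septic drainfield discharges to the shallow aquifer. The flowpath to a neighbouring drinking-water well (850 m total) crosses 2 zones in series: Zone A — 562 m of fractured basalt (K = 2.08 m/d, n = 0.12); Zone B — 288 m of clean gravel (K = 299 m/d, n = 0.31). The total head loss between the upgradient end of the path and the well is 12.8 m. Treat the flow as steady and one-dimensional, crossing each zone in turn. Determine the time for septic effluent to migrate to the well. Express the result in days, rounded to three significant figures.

3320 days

Continuity: the same q passes through each zone, so ΔH = q·Σ(L_j/K_j) — the zones act as resistances in series.
Σ(L/K) = 562/2.08 + 288/299 = 270.2 + 0.9632 = 271.2 d
q = ΔH / Σ(L/K) = 12.8 / 271.2 = 0.04721 m/d (same in every zone)
Zone A: v = q/n = 0.04721/0.12 = 0.3934 m/d → t_A = 562/0.3934 = 1429 d
Zone B: v = q/n = 0.04721/0.31 = 0.1523 m/d → t_B = 288/0.1523 = 1891 d
Total t = 1429 + 1891 = 3320 d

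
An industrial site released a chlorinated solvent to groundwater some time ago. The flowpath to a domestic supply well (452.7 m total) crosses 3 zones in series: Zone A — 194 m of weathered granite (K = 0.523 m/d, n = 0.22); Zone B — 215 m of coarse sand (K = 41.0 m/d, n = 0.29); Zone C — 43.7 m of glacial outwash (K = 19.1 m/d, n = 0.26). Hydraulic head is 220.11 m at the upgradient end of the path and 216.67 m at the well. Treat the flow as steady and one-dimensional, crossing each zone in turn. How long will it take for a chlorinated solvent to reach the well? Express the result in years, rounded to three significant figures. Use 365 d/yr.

Total head drop ΔH = 220.11 − 216.67 = 3.44 m
Steady 1-D flow in series ⇒ the Darcy flux q is identical in every zone and the zone head losses add (resistances L/K in series).
Σ(L/K) = 194/0.523 + 215/41.0 + 43.7/19.1 = 370.9 + 5.244 + 2.288 = 378.5 d
q = ΔH / Σ(L/K) = 3.44 / 378.5 = 0.009089 m/d (same in every zone)
Zone A: v = q/n = 0.009089/0.22 = 0.04131 m/d → t_A = 194/0.04131 = 4696 d
Zone B: v = q/n = 0.009089/0.29 = 0.03134 m/d → t_B = 215/0.03134 = 6860 d
Zone C: v = q/n = 0.009089/0.26 = 0.03496 m/d → t_C = 43.7/0.03496 = 1250 d
Total t = 4696 + 6860 + 1250 = 12810 d
   = 12810 / 365 = 35.1 yr

35.1 years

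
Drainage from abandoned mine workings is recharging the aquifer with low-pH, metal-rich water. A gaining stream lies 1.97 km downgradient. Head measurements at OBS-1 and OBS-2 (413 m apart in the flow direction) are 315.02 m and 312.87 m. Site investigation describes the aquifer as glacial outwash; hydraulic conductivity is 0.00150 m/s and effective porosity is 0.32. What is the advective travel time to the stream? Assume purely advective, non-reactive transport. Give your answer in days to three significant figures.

934 days

Hydraulic gradient i = (315.02 − 312.87) / 413 = 2.15 / 413 = 0.005206
K = 0.00150 m/s × 86400 s/d = 129.6 m/d
Specific discharge q = 129.6 × 0.005206 = 0.6747 m/d
Seepage velocity v = q / n = 0.6747 / 0.32 = 2.108 m/d
L = 1.97 km = 1970 m
t = L / v = 1970 / 2.108 = 934.4 d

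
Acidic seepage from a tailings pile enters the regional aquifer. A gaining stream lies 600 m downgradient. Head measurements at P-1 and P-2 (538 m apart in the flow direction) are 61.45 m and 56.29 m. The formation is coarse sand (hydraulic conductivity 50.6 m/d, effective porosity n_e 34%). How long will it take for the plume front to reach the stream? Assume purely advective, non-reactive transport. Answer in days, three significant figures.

Hydraulic gradient i = (61.45 − 56.29) / 538 = 5.16 / 538 = 0.009591
q = Ki = 50.6 × 0.009591 = 0.4853 m/d
Average linear velocity = 0.4853 / 0.34 = 1.427 m/d
t = L / v = 600 / 1.427 = 420.4 d

420 days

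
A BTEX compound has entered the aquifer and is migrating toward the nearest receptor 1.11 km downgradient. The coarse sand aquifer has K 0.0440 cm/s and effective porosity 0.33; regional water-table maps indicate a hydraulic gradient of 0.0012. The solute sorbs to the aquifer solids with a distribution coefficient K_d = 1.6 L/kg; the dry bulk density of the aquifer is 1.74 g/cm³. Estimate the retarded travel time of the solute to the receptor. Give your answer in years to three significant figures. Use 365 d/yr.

208 years

K = 0.0440 cm/s × 864 = 38.02 m/d
q = Ki = 38.02 × 0.0012 = 0.04562 m/d
v_s = q/n_e = 0.04562/0.33 = 0.1382 m/d
Retardation R = 1 + ρ_b·K_d/n = 1 + 1.74×1.6/0.33 = 9.436
Contaminant velocity v_c = v/R = 0.1382/9.436 = 0.01465 m/d
L = 1.11 km = 1110 m
t = L/v_c = 1110/0.01465 = 75770 d
   = 75770/365 = 208 yr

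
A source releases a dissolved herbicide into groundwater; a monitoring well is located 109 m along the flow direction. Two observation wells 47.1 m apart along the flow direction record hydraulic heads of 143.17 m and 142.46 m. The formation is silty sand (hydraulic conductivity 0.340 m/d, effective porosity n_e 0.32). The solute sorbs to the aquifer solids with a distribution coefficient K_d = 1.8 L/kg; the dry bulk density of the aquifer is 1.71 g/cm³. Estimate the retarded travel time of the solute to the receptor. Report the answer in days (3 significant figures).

72300 days

Hydraulic gradient i = (143.17 − 142.46) / 47.1 = 0.71 / 47.1 = 0.01507
q = Ki = 0.340 × 0.01507 = 0.005125 m/d
Average linear velocity = 0.005125 / 0.32 = 0.01602 m/d
Retardation R = 1 + ρ_b·K_d/n = 1 + 1.71×1.8/0.32 = 10.62
Contaminant velocity v_c = v/R = 0.01602/10.62 = 0.001508 m/d
t = L/v_c = 109/0.001508 = 72270 d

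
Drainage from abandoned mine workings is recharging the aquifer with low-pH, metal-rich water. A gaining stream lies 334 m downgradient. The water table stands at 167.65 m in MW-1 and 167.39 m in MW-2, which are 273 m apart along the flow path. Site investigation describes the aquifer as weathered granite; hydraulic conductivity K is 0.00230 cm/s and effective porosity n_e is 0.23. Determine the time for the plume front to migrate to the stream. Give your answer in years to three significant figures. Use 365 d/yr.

111 years

Hydraulic gradient i = (167.65 − 167.39) / 273 = 0.26 / 273 = 9.524e-4
K = 0.00230 cm/s × 864 = 1.987 m/d
Darcy flux q = K·i = 1.987 × 9.524e-4 = 0.001893 m/d
Seepage velocity v = q / n = 0.001893 / 0.23 = 0.008229 m/d
t = L / v = 334 / 0.008229 = 40590 d
   = 40590 / 365 = 111 yr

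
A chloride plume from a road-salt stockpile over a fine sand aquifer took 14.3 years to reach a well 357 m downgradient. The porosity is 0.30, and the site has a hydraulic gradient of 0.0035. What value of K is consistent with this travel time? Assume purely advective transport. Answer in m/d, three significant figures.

t = 14.3 years = 5220 d
v = L / t = 357 / 5220 = 0.06840 m/d
K = v · n / i = 0.06840 × 0.30 / 0.0035 = 5.86 m/d

5.86 m/d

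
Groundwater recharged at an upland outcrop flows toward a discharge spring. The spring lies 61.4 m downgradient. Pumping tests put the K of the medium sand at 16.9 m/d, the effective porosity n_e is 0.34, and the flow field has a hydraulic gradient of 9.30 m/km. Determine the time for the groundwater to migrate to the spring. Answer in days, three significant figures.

133 days

Darcy flux q = K·i = 16.9 × 0.0093 = 0.1572 m/d
v = Ki/n = 16.9·0.0093/0.34 = 0.4623 m/d
t = L / v = 61.4 / 0.4623 = 132.8 d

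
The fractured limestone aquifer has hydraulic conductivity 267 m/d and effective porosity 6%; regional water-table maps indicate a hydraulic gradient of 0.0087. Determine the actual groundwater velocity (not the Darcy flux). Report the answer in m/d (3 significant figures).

Specific discharge q = 267 × 0.0087 = 2.323 m/d
v_s = q/n_e = 2.323/0.06 = 38.71 m/d

38.7 m/d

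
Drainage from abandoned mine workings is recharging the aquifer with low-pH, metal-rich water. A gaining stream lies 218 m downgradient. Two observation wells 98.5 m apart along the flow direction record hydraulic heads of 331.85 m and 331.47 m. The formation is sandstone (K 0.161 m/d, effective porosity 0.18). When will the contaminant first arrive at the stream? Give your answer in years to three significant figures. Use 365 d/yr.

173 years

Hydraulic gradient i = (331.85 − 331.47) / 98.5 = 0.38 / 98.5 = 0.003858
Darcy flux q = K·i = 0.161 × 0.003858 = 6.211e-4 m/d
Average linear velocity = 6.211e-4 / 0.18 = 0.003451 m/d
t = L / v = 218 / 0.003451 = 63180 d
   = 63180 / 365 = 173 yr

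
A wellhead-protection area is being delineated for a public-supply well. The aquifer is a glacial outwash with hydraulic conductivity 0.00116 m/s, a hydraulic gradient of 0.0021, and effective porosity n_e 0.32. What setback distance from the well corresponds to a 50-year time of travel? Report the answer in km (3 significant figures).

K = 0.00116 m/s × 86400 s/d = 100.2 m/d
Darcy flux q = K·i = 100.2 × 0.0021 = 0.2105 m/d
v = Ki/n = 100.2·0.0021/0.32 = 0.6577 m/d
T = 50 yr × 365 = 18250 d
L = v × T = 0.6577 × 18250 = 12000 m
   = 12.0 km

12.0 km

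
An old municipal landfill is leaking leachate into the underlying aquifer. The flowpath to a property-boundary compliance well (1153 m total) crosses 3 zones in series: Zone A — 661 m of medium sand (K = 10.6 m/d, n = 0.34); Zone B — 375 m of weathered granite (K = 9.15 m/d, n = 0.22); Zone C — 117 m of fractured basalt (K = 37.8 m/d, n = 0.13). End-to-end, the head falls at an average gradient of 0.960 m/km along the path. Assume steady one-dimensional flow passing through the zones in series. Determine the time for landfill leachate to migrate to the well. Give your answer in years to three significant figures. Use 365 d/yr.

Continuity: the same q passes through each zone, so ΔH = q·Σ(L_j/K_j) — the zones act as resistances in series.
Σ(L/K) = 661/10.6 + 375/9.15 + 117/37.8 = 62.36 + 40.98 + 3.095 = 106.4 d
K_eq = L_total / Σ(L/K) = 1153 / 106.4 = 10.83 m/d
q = K_eq · i = 10.83 × 9.6e-4 = 0.01040 m/d (same in every zone)
Zone A: v = q/n = 0.01040/0.34 = 0.03059 m/d → t_A = 661/0.03059 = 21610 d
Zone B: v = q/n = 0.01040/0.22 = 0.04727 m/d → t_B = 375/0.04727 = 7933 d
Zone C: v = q/n = 0.01040/0.13 = 0.08000 m/d → t_C = 117/0.08000 = 1463 d
Total t = 21610 + 7933 + 1463 = 31010 d
   = 31010 / 365 = 84.9 yr

84.9 years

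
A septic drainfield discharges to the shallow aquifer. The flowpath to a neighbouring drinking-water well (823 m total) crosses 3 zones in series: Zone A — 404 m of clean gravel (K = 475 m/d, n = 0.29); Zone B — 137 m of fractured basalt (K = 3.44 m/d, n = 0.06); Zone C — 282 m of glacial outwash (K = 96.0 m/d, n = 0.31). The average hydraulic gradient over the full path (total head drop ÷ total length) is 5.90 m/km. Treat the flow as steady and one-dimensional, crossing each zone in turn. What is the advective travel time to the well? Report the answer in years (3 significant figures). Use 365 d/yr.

For zones in series the flux q is common to all zones; the equivalent conductivity is the harmonic (thickness-weighted) mean, K_eq = L_total / Σ(L_j/K_j).
Σ(L/K) = 404/475 + 137/3.44 + 282/96.0 = 0.8505 + 39.83 + 2.938 = 43.61 d
K_eq = L_total / Σ(L/K) = 823 / 43.61 = 18.87 m/d
q = K_eq · i = 18.87 × 0.0059 = 0.1113 m/d (same in every zone)
Zone A: v = q/n = 0.1113/0.29 = 0.3839 m/d → t_A = 404/0.3839 = 1052 d
Zone B: v = q/n = 0.1113/0.06 = 1.856 m/d → t_B = 137/1.856 = 73.83 d
Zone C: v = q/n = 0.1113/0.31 = 0.3591 m/d → t_C = 282/0.3591 = 785.2 d
Total t = 1052 + 73.83 + 785.2 = 1911 d
   = 1911 / 365 = 5.24 yr

5.24 years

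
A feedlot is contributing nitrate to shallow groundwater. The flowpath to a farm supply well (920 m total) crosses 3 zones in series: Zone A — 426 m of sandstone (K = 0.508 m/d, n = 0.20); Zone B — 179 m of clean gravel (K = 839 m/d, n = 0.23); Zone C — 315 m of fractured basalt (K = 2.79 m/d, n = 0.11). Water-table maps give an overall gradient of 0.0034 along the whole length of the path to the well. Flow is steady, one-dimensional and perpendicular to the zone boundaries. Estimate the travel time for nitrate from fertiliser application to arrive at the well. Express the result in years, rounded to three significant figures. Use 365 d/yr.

134 years

Steady 1-D flow in series ⇒ the Darcy flux q is identical in every zone and the zone head losses add (resistances L/K in series).
Σ(L/K) = 426/0.508 + 179/839 + 315/2.79 = 838.6 + 0.2133 + 112.9 = 951.7 d
K_eq = L_total / Σ(L/K) = 920 / 951.7 = 0.9667 m/d
q = K_eq · i = 0.9667 × 0.0034 = 0.003287 m/d (same in every zone)
Zone A: v = q/n = 0.003287/0.20 = 0.01643 m/d → t_A = 426/0.01643 = 25920 d
Zone B: v = q/n = 0.003287/0.23 = 0.01429 m/d → t_B = 179/0.01429 = 12530 d
Zone C: v = q/n = 0.003287/0.11 = 0.02988 m/d → t_C = 315/0.02988 = 10540 d
Total t = 25920 + 12530 + 10540 = 48990 d
   = 48990 / 365 = 134 yr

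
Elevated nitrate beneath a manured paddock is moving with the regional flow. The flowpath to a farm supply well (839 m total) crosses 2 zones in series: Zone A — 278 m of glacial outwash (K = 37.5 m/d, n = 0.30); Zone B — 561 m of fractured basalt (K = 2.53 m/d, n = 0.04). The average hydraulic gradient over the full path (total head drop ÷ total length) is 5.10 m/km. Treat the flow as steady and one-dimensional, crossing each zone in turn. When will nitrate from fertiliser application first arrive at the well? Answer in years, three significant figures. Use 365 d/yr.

Steady 1-D flow in series ⇒ the Darcy flux q is identical in every zone and the zone head losses add (resistances L/K in series).
Σ(L/K) = 278/37.5 + 561/2.53 = 7.413 + 221.7 = 229.2 d
K_eq = L_total / Σ(L/K) = 839 / 229.2 = 3.661 m/d
q = K_eq · i = 3.661 × 0.0051 = 0.01867 m/d (same in every zone)
Zone A: v = q/n = 0.01867/0.30 = 0.06224 m/d → t_A = 278/0.06224 = 4466 d
Zone B: v = q/n = 0.01867/0.04 = 0.4668 m/d → t_B = 561/0.4668 = 1202 d
Total t = 4466 + 1202 = 5668 d
   = 5668 / 365 = 15.5 yr

15.5 years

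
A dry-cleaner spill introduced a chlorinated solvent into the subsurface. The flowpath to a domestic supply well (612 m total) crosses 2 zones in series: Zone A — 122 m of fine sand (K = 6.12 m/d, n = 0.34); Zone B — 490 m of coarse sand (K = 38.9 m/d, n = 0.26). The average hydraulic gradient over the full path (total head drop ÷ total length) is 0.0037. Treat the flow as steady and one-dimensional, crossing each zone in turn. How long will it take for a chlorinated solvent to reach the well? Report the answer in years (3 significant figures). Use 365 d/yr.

6.65 years

Continuity: the same q passes through each zone, so ΔH = q·Σ(L_j/K_j) — the zones act as resistances in series.
Σ(L/K) = 122/6.12 + 490/38.9 = 19.93 + 12.60 = 32.53 d
K_eq = L_total / Σ(L/K) = 612 / 32.53 = 18.81 m/d
q = K_eq · i = 18.81 × 0.0037 = 0.06961 m/d (same in every zone)
Zone A: v = q/n = 0.06961/0.34 = 0.2047 m/d → t_A = 122/0.2047 = 595.9 d
Zone B: v = q/n = 0.06961/0.26 = 0.2677 m/d → t_B = 490/0.2677 = 1830 d
Total t = 595.9 + 1830 = 2426 d
   = 2426 / 365 = 6.65 yr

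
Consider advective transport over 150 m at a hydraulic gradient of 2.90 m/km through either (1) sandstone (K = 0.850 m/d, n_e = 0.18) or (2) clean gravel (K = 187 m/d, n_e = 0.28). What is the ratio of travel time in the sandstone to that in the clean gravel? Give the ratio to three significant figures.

Unit 1 (sandstone): v = 0.850×0.0029/0.18 = 0.01369 m/d, t = 150/0.01369 = 10950 d
Unit 2 (clean gravel): v = 187×0.0029/0.28 = 1.937 m/d, t = 150/1.937 = 77.45 d
t(sandstone) / t(clean gravel) = 10950/77.45 = 141

141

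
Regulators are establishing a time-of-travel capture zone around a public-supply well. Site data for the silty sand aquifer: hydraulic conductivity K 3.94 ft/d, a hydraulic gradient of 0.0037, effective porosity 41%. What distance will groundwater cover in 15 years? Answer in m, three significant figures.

K = 3.94 ft/d × 0.3048 = 1.201 m/d
q = Ki = 1.201 × 0.0037 = 0.004443 m/d
Average linear velocity = 0.004443 / 0.41 = 0.01084 m/d
T = 15 yr × 365 = 5475 d
L = v × T = 0.01084 × 5475 = 59.34 m

59.3 m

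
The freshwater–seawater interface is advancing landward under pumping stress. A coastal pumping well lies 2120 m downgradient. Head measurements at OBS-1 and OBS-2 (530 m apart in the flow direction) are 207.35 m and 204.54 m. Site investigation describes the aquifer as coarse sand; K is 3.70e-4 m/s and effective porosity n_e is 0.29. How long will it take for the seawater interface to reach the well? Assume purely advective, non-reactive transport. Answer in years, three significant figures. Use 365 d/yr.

Hydraulic gradient i = (207.35 − 204.54) / 530 = 2.81 / 530 = 0.005302
K = 3.70e-4 m/s × 86400 s/d = 31.97 m/d
Specific discharge q = 31.97 × 0.005302 = 0.1695 m/d
v_s = q/n_e = 0.1695/0.29 = 0.5845 m/d
t = L / v = 2120 / 0.5845 = 3627 d
   = 3627 / 365 = 9.94 yr

9.94 years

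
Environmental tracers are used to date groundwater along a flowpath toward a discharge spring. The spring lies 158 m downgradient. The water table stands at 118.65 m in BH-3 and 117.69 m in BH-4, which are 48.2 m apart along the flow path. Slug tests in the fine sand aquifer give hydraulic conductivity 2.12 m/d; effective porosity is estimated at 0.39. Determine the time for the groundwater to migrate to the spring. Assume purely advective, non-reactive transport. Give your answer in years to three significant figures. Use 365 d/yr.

4.00 years

Hydraulic gradient i = (118.65 − 117.69) / 48.2 = 0.96 / 48.2 = 0.01992
q = Ki = 2.12 × 0.01992 = 0.04222 m/d
Seepage velocity v = q / n = 0.04222 / 0.39 = 0.1083 m/d
t = L / v = 158 / 0.1083 = 1459 d
   = 1459 / 365 = 4.00 yr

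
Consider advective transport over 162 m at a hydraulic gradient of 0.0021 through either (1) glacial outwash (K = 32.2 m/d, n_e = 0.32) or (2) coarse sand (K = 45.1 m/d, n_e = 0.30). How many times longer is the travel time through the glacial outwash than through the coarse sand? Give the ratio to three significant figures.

Unit 1 (glacial outwash): v = 32.2×0.0021/0.32 = 0.2113 m/d, t = 162/0.2113 = 766.6 d
Unit 2 (coarse sand): v = 45.1×0.0021/0.30 = 0.3157 m/d, t = 162/0.3157 = 513.1 d
t(glacial outwash) / t(coarse sand) = 766.6/513.1 = 1.49

1.49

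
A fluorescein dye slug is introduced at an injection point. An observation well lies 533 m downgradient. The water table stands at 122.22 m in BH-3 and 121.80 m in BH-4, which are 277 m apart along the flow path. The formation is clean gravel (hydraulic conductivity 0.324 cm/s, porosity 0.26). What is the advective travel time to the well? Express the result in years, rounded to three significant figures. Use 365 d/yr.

Hydraulic gradient i = (122.22 − 121.80) / 277 = 0.42 / 277 = 0.001516
K = 0.324 cm/s × 864 = 279.9 m/d
q = Ki = 279.9 × 0.001516 = 0.4245 m/d
v_s = q/n_e = 0.4245/0.26 = 1.633 m/d
t = L / v = 533 / 1.633 = 326.5 d
   = 326.5 / 365 = 0.894 yr

0.894 years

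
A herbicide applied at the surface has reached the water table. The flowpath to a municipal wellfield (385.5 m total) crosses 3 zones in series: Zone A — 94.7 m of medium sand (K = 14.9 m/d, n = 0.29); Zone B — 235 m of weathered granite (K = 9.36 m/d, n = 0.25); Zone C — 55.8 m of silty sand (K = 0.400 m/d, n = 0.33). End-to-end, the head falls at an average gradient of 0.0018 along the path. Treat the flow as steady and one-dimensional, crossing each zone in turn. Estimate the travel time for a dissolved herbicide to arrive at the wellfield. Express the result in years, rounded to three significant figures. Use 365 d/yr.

70.6 years

Continuity: the same q passes through each zone, so ΔH = q·Σ(L_j/K_j) — the zones act as resistances in series.
Σ(L/K) = 94.7/14.9 + 235/9.36 + 55.8/0.400 = 6.356 + 25.11 + 139.5 = 171.0 d
K_eq = L_total / Σ(L/K) = 385.5 / 171.0 = 2.255 m/d
q = K_eq · i = 2.255 × 0.0018 = 0.004059 m/d (same in every zone)
Zone A: v = q/n = 0.004059/0.29 = 0.01400 m/d → t_A = 94.7/0.01400 = 6766 d
Zone B: v = q/n = 0.004059/0.25 = 0.01624 m/d → t_B = 235/0.01624 = 14470 d
Zone C: v = q/n = 0.004059/0.33 = 0.01230 m/d → t_C = 55.8/0.01230 = 4537 d
Total t = 6766 + 14470 + 4537 = 25780 d
   = 25780 / 365 = 70.6 yr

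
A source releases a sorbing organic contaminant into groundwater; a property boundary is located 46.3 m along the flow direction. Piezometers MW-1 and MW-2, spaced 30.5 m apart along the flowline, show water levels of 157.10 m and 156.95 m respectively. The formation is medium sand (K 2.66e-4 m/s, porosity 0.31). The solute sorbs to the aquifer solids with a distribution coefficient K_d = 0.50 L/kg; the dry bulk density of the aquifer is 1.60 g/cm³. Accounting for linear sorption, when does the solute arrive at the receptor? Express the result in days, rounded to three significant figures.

Hydraulic gradient i = (157.10 − 156.95) / 30.5 = 0.15 / 30.5 = 0.004918
K = 2.66e-4 m/s × 86400 s/d = 22.98 m/d
Specific discharge q = 22.98 × 0.004918 = 0.1130 m/d
Average linear velocity = 0.1130 / 0.31 = 0.3646 m/d
Retardation R = 1 + ρ_b·K_d/n = 1 + 1.60×0.50/0.31 = 3.581
Contaminant velocity v_c = v/R = 0.3646/3.581 = 0.1018 m/d
t = L/v_c = 46.3/0.1018 = 454.7 d

455 days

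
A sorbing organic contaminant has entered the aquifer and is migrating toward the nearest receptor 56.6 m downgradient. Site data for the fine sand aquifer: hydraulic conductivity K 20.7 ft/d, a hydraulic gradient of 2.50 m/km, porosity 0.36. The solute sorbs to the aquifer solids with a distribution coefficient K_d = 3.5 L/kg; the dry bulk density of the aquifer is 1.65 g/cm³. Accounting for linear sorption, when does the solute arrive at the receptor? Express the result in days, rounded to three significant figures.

22000 days

K = 20.7 ft/d × 0.3048 = 6.309 m/d
Specific discharge q = 6.309 × 0.0025 = 0.01577 m/d
v_s = q/n_e = 0.01577/0.36 = 0.04382 m/d
Retardation R = 1 + ρ_b·K_d/n = 1 + 1.65×3.5/0.36 = 17.04
Contaminant velocity v_c = v/R = 0.04382/17.04 = 0.002571 m/d
t = L/v_c = 56.6/0.002571 = 22010 d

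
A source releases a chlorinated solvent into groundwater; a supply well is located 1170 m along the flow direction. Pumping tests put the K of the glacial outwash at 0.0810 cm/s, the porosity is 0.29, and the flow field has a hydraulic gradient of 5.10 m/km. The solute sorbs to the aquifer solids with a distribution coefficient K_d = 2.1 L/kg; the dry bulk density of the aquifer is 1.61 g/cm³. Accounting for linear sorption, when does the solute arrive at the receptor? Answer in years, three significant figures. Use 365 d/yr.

K = 0.0810 cm/s × 864 = 69.98 m/d
Darcy flux q = K·i = 69.98 × 0.0051 = 0.3569 m/d
v_s = q/n_e = 0.3569/0.29 = 1.231 m/d
Retardation R = 1 + ρ_b·K_d/n = 1 + 1.61×2.1/0.29 = 12.66
Contaminant velocity v_c = v/R = 1.231/12.66 = 0.09723 m/d
t = L/v_c = 1170/0.09723 = 12030 d
   = 12030/365 = 33.0 yr

33.0 years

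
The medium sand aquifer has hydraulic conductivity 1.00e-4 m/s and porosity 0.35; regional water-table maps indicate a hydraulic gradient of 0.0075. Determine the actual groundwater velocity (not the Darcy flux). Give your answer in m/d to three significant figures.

K = 1.00e-4 m/s × 86400 s/d = 8.640 m/d
q = Ki = 8.640 × 0.0075 = 0.06480 m/d
Seepage velocity v = q / n = 0.06480 / 0.35 = 0.1851 m/d

0.185 m/d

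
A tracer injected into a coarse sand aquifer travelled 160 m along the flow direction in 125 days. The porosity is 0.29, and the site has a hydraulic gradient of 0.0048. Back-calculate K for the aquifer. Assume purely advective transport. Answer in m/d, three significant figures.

77.3 m/d

v = L / t = 160 / 125 = 1.280 m/d
K = v · n / i = 1.280 × 0.29 / 0.0048 = 77.3 m/d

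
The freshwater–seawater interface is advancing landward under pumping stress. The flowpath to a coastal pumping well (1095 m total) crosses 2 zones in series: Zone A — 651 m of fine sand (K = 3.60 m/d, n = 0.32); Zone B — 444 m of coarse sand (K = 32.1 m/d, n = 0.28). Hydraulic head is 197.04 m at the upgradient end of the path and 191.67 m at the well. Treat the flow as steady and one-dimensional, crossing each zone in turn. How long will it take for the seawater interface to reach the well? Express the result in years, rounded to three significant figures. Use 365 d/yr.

33.0 years

Total head drop ΔH = 197.04 − 191.67 = 5.37 m
Continuity: the same q passes through each zone, so ΔH = q·Σ(L_j/K_j) — the zones act as resistances in series.
Σ(L/K) = 651/3.60 + 444/32.1 = 180.8 + 13.83 = 194.7 d
q = ΔH / Σ(L/K) = 5.37 / 194.7 = 0.02759 m/d (same in every zone)
Zone A: v = q/n = 0.02759/0.32 = 0.08621 m/d → t_A = 651/0.08621 = 7552 d
Zone B: v = q/n = 0.02759/0.28 = 0.09852 m/d → t_B = 444/0.09852 = 4507 d
Total t = 7552 + 4507 = 12060 d
   = 12060 / 365 = 33.0 yr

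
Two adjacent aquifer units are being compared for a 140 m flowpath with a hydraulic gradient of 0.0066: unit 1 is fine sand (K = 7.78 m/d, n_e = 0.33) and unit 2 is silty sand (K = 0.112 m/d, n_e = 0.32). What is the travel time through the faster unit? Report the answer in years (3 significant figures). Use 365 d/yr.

Unit 1 (fine sand): v = 7.78×0.0066/0.33 = 0.1556 m/d, t = 140/0.1556 = 899.7 d
Unit 2 (silty sand): v = 0.112×0.0066/0.32 = 0.002310 m/d, t = 140/0.002310 = 60610 d
Faster: 899.7 d / 365 = 2.47 yr

2.47 years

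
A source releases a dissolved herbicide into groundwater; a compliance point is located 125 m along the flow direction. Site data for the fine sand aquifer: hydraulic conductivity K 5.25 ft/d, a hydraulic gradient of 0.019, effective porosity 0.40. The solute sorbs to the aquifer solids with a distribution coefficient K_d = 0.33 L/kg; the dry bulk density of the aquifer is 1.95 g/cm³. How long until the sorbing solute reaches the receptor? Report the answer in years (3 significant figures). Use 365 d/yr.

K = 5.25 ft/d × 0.3048 = 1.600 m/d
q = Ki = 1.600 × 0.019 = 0.03040 m/d
Seepage velocity v = q / n = 0.03040 / 0.40 = 0.07601 m/d
Retardation R = 1 + ρ_b·K_d/n = 1 + 1.95×0.33/0.40 = 2.609
Contaminant velocity v_c = v/R = 0.07601/2.609 = 0.02914 m/d
t = L/v_c = 125/0.02914 = 4290 d
   = 4290/365 = 11.8 yr

11.8 years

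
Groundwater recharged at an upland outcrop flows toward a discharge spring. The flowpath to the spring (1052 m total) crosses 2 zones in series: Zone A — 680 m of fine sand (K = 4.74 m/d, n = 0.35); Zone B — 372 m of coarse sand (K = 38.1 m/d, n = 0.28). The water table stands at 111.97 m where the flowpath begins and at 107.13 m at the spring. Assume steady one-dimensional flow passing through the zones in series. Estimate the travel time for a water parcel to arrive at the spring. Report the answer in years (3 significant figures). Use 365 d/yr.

Total head drop ΔH = 111.97 − 107.13 = 4.84 m
Continuity: the same q passes through each zone, so ΔH = q·Σ(L_j/K_j) — the zones act as resistances in series.
Σ(L/K) = 680/4.74 + 372/38.1 = 143.5 + 9.764 = 153.2 d
q = ΔH / Σ(L/K) = 4.84 / 153.2 = 0.03159 m/d (same in every zone)
Zone A: v = q/n = 0.03159/0.35 = 0.09025 m/d → t_A = 680/0.09025 = 7535 d
Zone B: v = q/n = 0.03159/0.28 = 0.1128 m/d → t_B = 372/0.1128 = 3297 d
Total t = 7535 + 3297 = 10830 d
   = 10830 / 365 = 29.7 yr

29.7 years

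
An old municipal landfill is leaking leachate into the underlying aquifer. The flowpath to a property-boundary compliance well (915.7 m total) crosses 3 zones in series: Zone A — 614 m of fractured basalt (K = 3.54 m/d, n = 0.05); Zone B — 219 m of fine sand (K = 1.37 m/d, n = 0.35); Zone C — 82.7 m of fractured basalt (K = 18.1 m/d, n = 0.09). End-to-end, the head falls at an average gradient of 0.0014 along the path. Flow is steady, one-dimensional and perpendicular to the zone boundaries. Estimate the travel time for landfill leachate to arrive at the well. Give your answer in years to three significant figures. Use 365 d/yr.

For zones in series the flux q is common to all zones; the equivalent conductivity is the harmonic (thickness-weighted) mean, K_eq = L_total / Σ(L_j/K_j).
Σ(L/K) = 614/3.54 + 219/1.37 + 82.7/18.1 = 173.4 + 159.9 + 4.569 = 337.9 d
K_eq = L_total / Σ(L/K) = 915.7 / 337.9 = 2.710 m/d
q = K_eq · i = 2.710 × 0.0014 = 0.003794 m/d (same in every zone)
Zone A: v = q/n = 0.003794/0.05 = 0.07589 m/d → t_A = 614/0.07589 = 8091 d
Zone B: v = q/n = 0.003794/0.35 = 0.01084 m/d → t_B = 219/0.01084 = 20200 d
Zone C: v = q/n = 0.003794/0.09 = 0.04216 m/d → t_C = 82.7/0.04216 = 1962 d
Total t = 8091 + 20200 + 1962 = 30250 d
   = 30250 / 365 = 82.9 yr

82.9 years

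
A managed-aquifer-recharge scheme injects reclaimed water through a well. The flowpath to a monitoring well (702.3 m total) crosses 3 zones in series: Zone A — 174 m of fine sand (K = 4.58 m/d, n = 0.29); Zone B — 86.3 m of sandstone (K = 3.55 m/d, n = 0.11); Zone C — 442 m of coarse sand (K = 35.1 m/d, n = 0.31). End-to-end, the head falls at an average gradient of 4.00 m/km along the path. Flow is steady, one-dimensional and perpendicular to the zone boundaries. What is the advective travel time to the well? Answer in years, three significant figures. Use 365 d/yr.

Continuity: the same q passes through each zone, so ΔH = q·Σ(L_j/K_j) — the zones act as resistances in series.
Σ(L/K) = 174/4.58 + 86.3/3.55 + 442/35.1 = 37.99 + 24.31 + 12.59 = 74.89 d
K_eq = L_total / Σ(L/K) = 702.3 / 74.89 = 9.377 m/d
q = K_eq · i = 9.377 × 0.0040 = 0.03751 m/d (same in every zone)
Zone A: v = q/n = 0.03751/0.29 = 0.1293 m/d → t_A = 174/0.1293 = 1345 d
Zone B: v = q/n = 0.03751/0.11 = 0.3410 m/d → t_B = 86.3/0.3410 = 253.1 d
Zone C: v = q/n = 0.03751/0.31 = 0.1210 m/d → t_C = 442/0.1210 = 3653 d
Total t = 1345 + 253.1 + 3653 = 5251 d
   = 5251 / 365 = 14.4 yr

14.4 years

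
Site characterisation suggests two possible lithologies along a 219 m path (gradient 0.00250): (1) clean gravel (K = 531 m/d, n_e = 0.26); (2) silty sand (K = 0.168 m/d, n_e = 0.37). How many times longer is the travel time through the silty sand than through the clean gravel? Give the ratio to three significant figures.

Unit 1 (clean gravel): v = 531×0.0025/0.26 = 5.106 m/d, t = 219/5.106 = 42.89 d
Unit 2 (silty sand): v = 0.168×0.0025/0.37 = 0.001135 m/d, t = 219/0.001135 = 192900 d
t(silty sand) / t(clean gravel) = 192900/42.89 = 4500

4500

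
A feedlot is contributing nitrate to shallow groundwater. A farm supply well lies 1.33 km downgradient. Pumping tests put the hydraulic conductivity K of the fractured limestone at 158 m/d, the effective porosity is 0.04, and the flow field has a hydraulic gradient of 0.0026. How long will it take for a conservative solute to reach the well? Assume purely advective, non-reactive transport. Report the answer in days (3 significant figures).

130 days

q = Ki = 158 × 0.0026 = 0.4108 m/d
Average linear velocity = 0.4108 / 0.04 = 10.27 m/d
L = 1.33 km = 1330 m
t = L / v = 1330 / 10.27 = 129.5 d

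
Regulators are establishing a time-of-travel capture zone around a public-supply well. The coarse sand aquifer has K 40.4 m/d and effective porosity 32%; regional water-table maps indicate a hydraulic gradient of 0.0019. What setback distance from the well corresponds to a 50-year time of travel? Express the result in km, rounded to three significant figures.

q = Ki = 40.4 × 0.0019 = 0.07676 m/d
v = Ki/n = 40.4·0.0019/0.32 = 0.2399 m/d
T = 50 yr × 365 = 18250 d
L = v × T = 0.2399 × 18250 = 4378 m
   = 4.38 km

4.38 km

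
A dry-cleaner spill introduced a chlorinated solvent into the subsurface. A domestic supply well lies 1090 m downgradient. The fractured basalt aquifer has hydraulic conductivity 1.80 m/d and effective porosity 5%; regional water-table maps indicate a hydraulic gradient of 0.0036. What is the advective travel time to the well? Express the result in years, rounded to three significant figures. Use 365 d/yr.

Specific discharge q = 1.80 × 0.0036 = 0.006480 m/d
Seepage velocity v = q / n = 0.006480 / 0.05 = 0.1296 m/d
t = L / v = 1090 / 0.1296 = 8410 d
   = 8410 / 365 = 23.0 yr

23.0 years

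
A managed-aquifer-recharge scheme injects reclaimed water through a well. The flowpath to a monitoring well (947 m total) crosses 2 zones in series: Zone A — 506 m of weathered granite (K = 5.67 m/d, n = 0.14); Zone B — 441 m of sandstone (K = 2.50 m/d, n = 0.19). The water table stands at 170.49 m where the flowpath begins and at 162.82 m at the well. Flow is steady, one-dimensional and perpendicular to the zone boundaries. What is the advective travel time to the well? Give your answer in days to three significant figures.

Total head drop ΔH = 170.49 − 162.82 = 7.67 m
Steady 1-D flow in series ⇒ the Darcy flux q is identical in every zone and the zone head losses add (resistances L/K in series).
Σ(L/K) = 506/5.67 + 441/2.50 = 89.24 + 176.4 = 265.6 d
q = ΔH / Σ(L/K) = 7.67 / 265.6 = 0.02887 m/d (same in every zone)
Zone A: v = q/n = 0.02887/0.14 = 0.2062 m/d → t_A = 506/0.2062 = 2453 d
Zone B: v = q/n = 0.02887/0.19 = 0.1520 m/d → t_B = 441/0.1520 = 2902 d
Total t = 2453 + 2902 = 5355 d

5360 days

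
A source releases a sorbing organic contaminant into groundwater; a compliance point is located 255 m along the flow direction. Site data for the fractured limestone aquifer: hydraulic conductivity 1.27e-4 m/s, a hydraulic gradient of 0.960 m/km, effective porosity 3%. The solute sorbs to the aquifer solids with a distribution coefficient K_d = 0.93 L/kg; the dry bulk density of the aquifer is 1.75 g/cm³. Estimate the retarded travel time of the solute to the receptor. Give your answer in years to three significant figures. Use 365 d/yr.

110 years

K = 1.27e-4 m/s × 86400 s/d = 10.97 m/d
Specific discharge q = 10.97 × 9.6e-4 = 0.01053 m/d
Average linear velocity = 0.01053 / 0.03 = 0.3511 m/d
Retardation R = 1 + ρ_b·K_d/n = 1 + 1.75×0.93/0.03 = 55.25
Contaminant velocity v_c = v/R = 0.3511/55.25 = 0.006355 m/d
t = L/v_c = 255/0.006355 = 40120 d
   = 40120/365 = 110 yr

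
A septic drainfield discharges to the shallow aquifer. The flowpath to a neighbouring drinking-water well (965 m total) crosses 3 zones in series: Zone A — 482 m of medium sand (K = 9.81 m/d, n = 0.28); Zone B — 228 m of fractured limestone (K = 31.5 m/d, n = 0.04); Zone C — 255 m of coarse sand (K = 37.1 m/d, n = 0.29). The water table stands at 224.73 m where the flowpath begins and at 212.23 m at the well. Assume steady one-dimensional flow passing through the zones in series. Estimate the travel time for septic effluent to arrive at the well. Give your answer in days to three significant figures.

1100 days

Total head drop ΔH = 224.73 − 212.23 = 12.50 m
Steady 1-D flow in series ⇒ the Darcy flux q is identical in every zone and the zone head losses add (resistances L/K in series).
Σ(L/K) = 482/9.81 + 228/31.5 + 255/37.1 = 49.13 + 7.238 + 6.873 = 63.24 d
q = ΔH / Σ(L/K) = 12.50 / 63.24 = 0.1976 m/d (same in every zone)
Zone A: v = q/n = 0.1976/0.28 = 0.7059 m/d → t_A = 482/0.7059 = 682.8 d
Zone B: v = q/n = 0.1976/0.04 = 4.941 m/d → t_B = 228/4.941 = 46.14 d
Zone C: v = q/n = 0.1976/0.29 = 0.6815 m/d → t_C = 255/0.6815 = 374.2 d
Total t = 682.8 + 46.14 + 374.2 = 1103 d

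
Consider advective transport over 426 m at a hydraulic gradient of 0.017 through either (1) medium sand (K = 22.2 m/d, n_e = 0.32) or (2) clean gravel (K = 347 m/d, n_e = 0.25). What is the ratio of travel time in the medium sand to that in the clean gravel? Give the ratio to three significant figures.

20.0

Unit 1 (medium sand): v = 22.2×0.017/0.32 = 1.179 m/d, t = 426/1.179 = 361.2 d
Unit 2 (clean gravel): v = 347×0.017/0.25 = 23.60 m/d, t = 426/23.60 = 18.05 d
t(medium sand) / t(clean gravel) = 361.2/18.05 = 20.0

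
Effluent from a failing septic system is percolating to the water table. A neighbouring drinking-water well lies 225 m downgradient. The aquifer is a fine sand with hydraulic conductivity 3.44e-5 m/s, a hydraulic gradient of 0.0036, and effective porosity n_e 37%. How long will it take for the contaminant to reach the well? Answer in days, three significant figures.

K = 3.44e-5 m/s × 86400 s/d = 2.972 m/d
Specific discharge q = 2.972 × 0.0036 = 0.01070 m/d
v_s = q/n_e = 0.01070/0.37 = 0.02892 m/d
t = L / v = 225 / 0.02892 = 7781 d

7780 days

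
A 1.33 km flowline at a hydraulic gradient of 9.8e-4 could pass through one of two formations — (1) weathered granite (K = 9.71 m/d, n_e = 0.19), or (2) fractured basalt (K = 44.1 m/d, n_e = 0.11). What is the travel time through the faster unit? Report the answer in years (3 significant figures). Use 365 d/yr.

9.27 years

Unit 1 (weathered granite): v = 9.71×9.8e-4/0.19 = 0.05008 m/d, t = 1330/0.05008 = 26560 d
Unit 2 (fractured basalt): v = 44.1×9.8e-4/0.11 = 0.3929 m/d, t = 1330/0.3929 = 3385 d
Faster: 3385 d / 365 = 9.27 yr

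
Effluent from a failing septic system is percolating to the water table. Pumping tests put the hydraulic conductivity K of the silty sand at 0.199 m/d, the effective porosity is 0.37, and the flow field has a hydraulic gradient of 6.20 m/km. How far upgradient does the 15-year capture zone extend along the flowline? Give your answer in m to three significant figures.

q = Ki = 0.199 × 0.0062 = 0.001234 m/d
v = Ki/n = 0.199·0.0062/0.37 = 0.003335 m/d
T = 15 yr × 365 = 5475 d
L = v × T = 0.003335 × 5475 = 18.26 m

18.3 m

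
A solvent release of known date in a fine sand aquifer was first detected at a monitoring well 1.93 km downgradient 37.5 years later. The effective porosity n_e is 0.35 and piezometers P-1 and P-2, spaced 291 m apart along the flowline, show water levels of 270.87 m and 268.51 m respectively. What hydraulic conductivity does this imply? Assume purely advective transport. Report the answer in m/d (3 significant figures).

Hydraulic gradient i = (270.87 − 268.51) / 291 = 2.36 / 291 = 0.008110
t = 37.5 years = 13690 d
L = 1.93 km = 1930 m
v = L / t = 1930 / 13690 = 0.1410 m/d
K = v · n / i = 0.1410 × 0.35 / 0.008110 = 6.09 m/d

6.09 m/d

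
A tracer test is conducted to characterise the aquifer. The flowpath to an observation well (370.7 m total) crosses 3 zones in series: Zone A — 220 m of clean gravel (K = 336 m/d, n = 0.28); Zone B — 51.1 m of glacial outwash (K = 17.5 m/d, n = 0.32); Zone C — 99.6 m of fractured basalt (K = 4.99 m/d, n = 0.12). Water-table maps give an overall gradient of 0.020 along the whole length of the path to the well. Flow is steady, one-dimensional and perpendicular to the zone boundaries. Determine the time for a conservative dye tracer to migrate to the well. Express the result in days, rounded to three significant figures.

285 days

Continuity: the same q passes through each zone, so ΔH = q·Σ(L_j/K_j) — the zones act as resistances in series.
Σ(L/K) = 220/336 + 51.1/17.5 + 99.6/4.99 = 0.6548 + 2.920 + 19.96 = 23.53 d
K_eq = L_total / Σ(L/K) = 370.7 / 23.53 = 15.75 m/d
q = K_eq · i = 15.75 × 0.020 = 0.3150 m/d (same in every zone)
Zone A: v = q/n = 0.3150/0.28 = 1.125 m/d → t_A = 220/1.125 = 195.5 d
Zone B: v = q/n = 0.3150/0.32 = 0.9845 m/d → t_B = 51.1/0.9845 = 51.91 d
Zone C: v = q/n = 0.3150/0.12 = 2.625 m/d → t_C = 99.6/2.625 = 37.94 d
Total t = 195.5 + 51.91 + 37.94 = 285.4 d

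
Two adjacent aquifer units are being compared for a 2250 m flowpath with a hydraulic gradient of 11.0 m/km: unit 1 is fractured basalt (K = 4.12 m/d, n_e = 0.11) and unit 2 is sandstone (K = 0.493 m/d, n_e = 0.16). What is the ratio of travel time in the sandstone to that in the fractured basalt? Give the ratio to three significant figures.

12.2

Unit 1 (fractured basalt): v = 4.12×0.011/0.11 = 0.4120 m/d, t = 2250/0.4120 = 5461 d
Unit 2 (sandstone): v = 0.493×0.011/0.16 = 0.03389 m/d, t = 2250/0.03389 = 66380 d
t(sandstone) / t(fractured basalt) = 66380/5461 = 12.2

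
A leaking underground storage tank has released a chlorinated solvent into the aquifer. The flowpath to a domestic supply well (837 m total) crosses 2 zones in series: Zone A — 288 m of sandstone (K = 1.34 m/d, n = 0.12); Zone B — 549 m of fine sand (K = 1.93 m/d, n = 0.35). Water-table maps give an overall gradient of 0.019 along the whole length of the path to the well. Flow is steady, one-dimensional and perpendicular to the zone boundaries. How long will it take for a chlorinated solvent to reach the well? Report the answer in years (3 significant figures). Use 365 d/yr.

19.5 years

Steady 1-D flow in series ⇒ the Darcy flux q is identical in every zone and the zone head losses add (resistances L/K in series).
Σ(L/K) = 288/1.34 + 549/1.93 = 214.9 + 284.5 = 499.4 d
K_eq = L_total / Σ(L/K) = 837 / 499.4 = 1.676 m/d
q = K_eq · i = 1.676 × 0.019 = 0.03185 m/d (same in every zone)
Zone A: v = q/n = 0.03185/0.12 = 0.2654 m/d → t_A = 288/0.2654 = 1085 d
Zone B: v = q/n = 0.03185/0.35 = 0.09099 m/d → t_B = 549/0.09099 = 6034 d
Total t = 1085 + 6034 = 7119 d
   = 7119 / 365 = 19.5 yr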